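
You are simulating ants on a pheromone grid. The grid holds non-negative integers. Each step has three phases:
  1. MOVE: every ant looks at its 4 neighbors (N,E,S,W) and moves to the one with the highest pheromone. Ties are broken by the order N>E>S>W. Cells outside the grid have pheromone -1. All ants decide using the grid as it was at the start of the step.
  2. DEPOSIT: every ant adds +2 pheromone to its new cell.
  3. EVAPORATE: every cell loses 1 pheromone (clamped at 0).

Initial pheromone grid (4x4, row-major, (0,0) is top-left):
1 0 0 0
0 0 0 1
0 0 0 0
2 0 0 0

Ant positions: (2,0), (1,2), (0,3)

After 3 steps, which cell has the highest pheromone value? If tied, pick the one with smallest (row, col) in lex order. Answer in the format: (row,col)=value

Answer: (1,3)=6

Derivation:
Step 1: ant0:(2,0)->S->(3,0) | ant1:(1,2)->E->(1,3) | ant2:(0,3)->S->(1,3)
  grid max=4 at (1,3)
Step 2: ant0:(3,0)->N->(2,0) | ant1:(1,3)->N->(0,3) | ant2:(1,3)->N->(0,3)
  grid max=3 at (0,3)
Step 3: ant0:(2,0)->S->(3,0) | ant1:(0,3)->S->(1,3) | ant2:(0,3)->S->(1,3)
  grid max=6 at (1,3)
Final grid:
  0 0 0 2
  0 0 0 6
  0 0 0 0
  3 0 0 0
Max pheromone 6 at (1,3)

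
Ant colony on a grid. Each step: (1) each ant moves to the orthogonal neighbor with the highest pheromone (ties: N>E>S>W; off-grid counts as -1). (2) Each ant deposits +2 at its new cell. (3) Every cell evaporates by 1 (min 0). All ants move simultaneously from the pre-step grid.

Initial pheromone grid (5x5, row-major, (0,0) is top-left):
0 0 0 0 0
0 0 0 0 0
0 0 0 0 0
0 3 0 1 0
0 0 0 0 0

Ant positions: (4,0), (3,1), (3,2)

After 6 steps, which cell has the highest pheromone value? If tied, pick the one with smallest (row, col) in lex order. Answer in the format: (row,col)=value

Step 1: ant0:(4,0)->N->(3,0) | ant1:(3,1)->N->(2,1) | ant2:(3,2)->W->(3,1)
  grid max=4 at (3,1)
Step 2: ant0:(3,0)->E->(3,1) | ant1:(2,1)->S->(3,1) | ant2:(3,1)->N->(2,1)
  grid max=7 at (3,1)
Step 3: ant0:(3,1)->N->(2,1) | ant1:(3,1)->N->(2,1) | ant2:(2,1)->S->(3,1)
  grid max=8 at (3,1)
Step 4: ant0:(2,1)->S->(3,1) | ant1:(2,1)->S->(3,1) | ant2:(3,1)->N->(2,1)
  grid max=11 at (3,1)
Step 5: ant0:(3,1)->N->(2,1) | ant1:(3,1)->N->(2,1) | ant2:(2,1)->S->(3,1)
  grid max=12 at (3,1)
Step 6: ant0:(2,1)->S->(3,1) | ant1:(2,1)->S->(3,1) | ant2:(3,1)->N->(2,1)
  grid max=15 at (3,1)
Final grid:
  0 0 0 0 0
  0 0 0 0 0
  0 10 0 0 0
  0 15 0 0 0
  0 0 0 0 0
Max pheromone 15 at (3,1)

Answer: (3,1)=15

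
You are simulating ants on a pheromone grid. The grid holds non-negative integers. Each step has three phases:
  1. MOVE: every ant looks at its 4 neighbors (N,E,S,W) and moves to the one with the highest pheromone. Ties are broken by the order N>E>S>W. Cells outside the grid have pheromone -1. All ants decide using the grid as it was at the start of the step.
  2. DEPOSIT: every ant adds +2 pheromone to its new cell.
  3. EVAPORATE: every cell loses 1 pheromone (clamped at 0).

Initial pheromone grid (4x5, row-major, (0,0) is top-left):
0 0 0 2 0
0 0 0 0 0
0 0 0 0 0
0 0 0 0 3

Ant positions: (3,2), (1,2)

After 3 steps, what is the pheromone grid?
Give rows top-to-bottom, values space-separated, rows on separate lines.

After step 1: ants at (2,2),(0,2)
  0 0 1 1 0
  0 0 0 0 0
  0 0 1 0 0
  0 0 0 0 2
After step 2: ants at (1,2),(0,3)
  0 0 0 2 0
  0 0 1 0 0
  0 0 0 0 0
  0 0 0 0 1
After step 3: ants at (0,2),(0,4)
  0 0 1 1 1
  0 0 0 0 0
  0 0 0 0 0
  0 0 0 0 0

0 0 1 1 1
0 0 0 0 0
0 0 0 0 0
0 0 0 0 0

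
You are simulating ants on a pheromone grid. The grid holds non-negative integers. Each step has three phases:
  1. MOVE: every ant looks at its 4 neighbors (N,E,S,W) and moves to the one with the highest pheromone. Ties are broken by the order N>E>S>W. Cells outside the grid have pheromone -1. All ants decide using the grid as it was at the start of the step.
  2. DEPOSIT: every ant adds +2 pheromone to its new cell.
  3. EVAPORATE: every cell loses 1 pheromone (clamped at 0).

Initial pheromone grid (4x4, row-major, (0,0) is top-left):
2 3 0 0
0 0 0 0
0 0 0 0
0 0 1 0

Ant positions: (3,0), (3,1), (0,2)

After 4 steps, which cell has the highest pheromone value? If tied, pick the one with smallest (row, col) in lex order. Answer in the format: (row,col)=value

Step 1: ant0:(3,0)->N->(2,0) | ant1:(3,1)->E->(3,2) | ant2:(0,2)->W->(0,1)
  grid max=4 at (0,1)
Step 2: ant0:(2,0)->N->(1,0) | ant1:(3,2)->N->(2,2) | ant2:(0,1)->W->(0,0)
  grid max=3 at (0,1)
Step 3: ant0:(1,0)->N->(0,0) | ant1:(2,2)->S->(3,2) | ant2:(0,0)->E->(0,1)
  grid max=4 at (0,1)
Step 4: ant0:(0,0)->E->(0,1) | ant1:(3,2)->N->(2,2) | ant2:(0,1)->W->(0,0)
  grid max=5 at (0,1)
Final grid:
  4 5 0 0
  0 0 0 0
  0 0 1 0
  0 0 1 0
Max pheromone 5 at (0,1)

Answer: (0,1)=5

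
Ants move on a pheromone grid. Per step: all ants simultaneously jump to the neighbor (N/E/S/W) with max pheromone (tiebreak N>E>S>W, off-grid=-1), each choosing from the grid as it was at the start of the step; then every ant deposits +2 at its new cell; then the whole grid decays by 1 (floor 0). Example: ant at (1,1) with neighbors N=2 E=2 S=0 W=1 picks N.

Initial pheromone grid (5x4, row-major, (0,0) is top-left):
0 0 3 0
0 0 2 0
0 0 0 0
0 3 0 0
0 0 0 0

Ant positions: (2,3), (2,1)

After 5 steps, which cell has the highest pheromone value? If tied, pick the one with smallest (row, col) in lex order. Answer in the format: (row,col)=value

Step 1: ant0:(2,3)->N->(1,3) | ant1:(2,1)->S->(3,1)
  grid max=4 at (3,1)
Step 2: ant0:(1,3)->W->(1,2) | ant1:(3,1)->N->(2,1)
  grid max=3 at (3,1)
Step 3: ant0:(1,2)->N->(0,2) | ant1:(2,1)->S->(3,1)
  grid max=4 at (3,1)
Step 4: ant0:(0,2)->S->(1,2) | ant1:(3,1)->N->(2,1)
  grid max=3 at (3,1)
Step 5: ant0:(1,2)->N->(0,2) | ant1:(2,1)->S->(3,1)
  grid max=4 at (3,1)
Final grid:
  0 0 2 0
  0 0 1 0
  0 0 0 0
  0 4 0 0
  0 0 0 0
Max pheromone 4 at (3,1)

Answer: (3,1)=4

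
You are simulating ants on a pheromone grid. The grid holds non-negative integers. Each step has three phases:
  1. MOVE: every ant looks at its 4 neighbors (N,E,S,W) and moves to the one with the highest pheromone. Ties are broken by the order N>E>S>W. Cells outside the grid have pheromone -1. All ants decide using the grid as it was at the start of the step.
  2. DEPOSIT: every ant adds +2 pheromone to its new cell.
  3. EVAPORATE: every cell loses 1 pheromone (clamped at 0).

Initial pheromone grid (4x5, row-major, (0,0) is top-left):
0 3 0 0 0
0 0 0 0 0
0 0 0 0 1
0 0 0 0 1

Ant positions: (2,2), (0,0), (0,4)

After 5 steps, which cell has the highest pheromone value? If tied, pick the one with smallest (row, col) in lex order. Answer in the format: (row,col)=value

Step 1: ant0:(2,2)->N->(1,2) | ant1:(0,0)->E->(0,1) | ant2:(0,4)->S->(1,4)
  grid max=4 at (0,1)
Step 2: ant0:(1,2)->N->(0,2) | ant1:(0,1)->E->(0,2) | ant2:(1,4)->N->(0,4)
  grid max=3 at (0,1)
Step 3: ant0:(0,2)->W->(0,1) | ant1:(0,2)->W->(0,1) | ant2:(0,4)->S->(1,4)
  grid max=6 at (0,1)
Step 4: ant0:(0,1)->E->(0,2) | ant1:(0,1)->E->(0,2) | ant2:(1,4)->N->(0,4)
  grid max=5 at (0,1)
Step 5: ant0:(0,2)->W->(0,1) | ant1:(0,2)->W->(0,1) | ant2:(0,4)->S->(1,4)
  grid max=8 at (0,1)
Final grid:
  0 8 4 0 0
  0 0 0 0 1
  0 0 0 0 0
  0 0 0 0 0
Max pheromone 8 at (0,1)

Answer: (0,1)=8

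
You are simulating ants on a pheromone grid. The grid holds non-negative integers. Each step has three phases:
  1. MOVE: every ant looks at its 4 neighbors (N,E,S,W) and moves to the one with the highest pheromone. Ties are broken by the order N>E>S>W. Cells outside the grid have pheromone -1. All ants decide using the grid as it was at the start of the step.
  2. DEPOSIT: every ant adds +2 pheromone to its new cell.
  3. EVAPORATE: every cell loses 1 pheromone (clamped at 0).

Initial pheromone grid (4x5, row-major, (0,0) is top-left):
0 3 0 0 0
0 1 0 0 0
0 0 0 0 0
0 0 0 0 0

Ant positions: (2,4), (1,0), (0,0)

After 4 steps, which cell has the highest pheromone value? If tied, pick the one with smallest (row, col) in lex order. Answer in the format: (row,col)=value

Answer: (0,1)=7

Derivation:
Step 1: ant0:(2,4)->N->(1,4) | ant1:(1,0)->E->(1,1) | ant2:(0,0)->E->(0,1)
  grid max=4 at (0,1)
Step 2: ant0:(1,4)->N->(0,4) | ant1:(1,1)->N->(0,1) | ant2:(0,1)->S->(1,1)
  grid max=5 at (0,1)
Step 3: ant0:(0,4)->S->(1,4) | ant1:(0,1)->S->(1,1) | ant2:(1,1)->N->(0,1)
  grid max=6 at (0,1)
Step 4: ant0:(1,4)->N->(0,4) | ant1:(1,1)->N->(0,1) | ant2:(0,1)->S->(1,1)
  grid max=7 at (0,1)
Final grid:
  0 7 0 0 1
  0 5 0 0 0
  0 0 0 0 0
  0 0 0 0 0
Max pheromone 7 at (0,1)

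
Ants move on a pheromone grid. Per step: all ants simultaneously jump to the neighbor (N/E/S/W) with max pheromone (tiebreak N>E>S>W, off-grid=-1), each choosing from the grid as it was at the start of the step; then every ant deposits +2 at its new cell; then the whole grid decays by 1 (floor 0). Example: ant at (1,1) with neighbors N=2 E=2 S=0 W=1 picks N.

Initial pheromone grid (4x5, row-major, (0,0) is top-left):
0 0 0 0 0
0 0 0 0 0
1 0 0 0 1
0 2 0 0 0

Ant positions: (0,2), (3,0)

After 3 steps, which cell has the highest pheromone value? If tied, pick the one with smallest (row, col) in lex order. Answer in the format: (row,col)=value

Answer: (3,1)=3

Derivation:
Step 1: ant0:(0,2)->E->(0,3) | ant1:(3,0)->E->(3,1)
  grid max=3 at (3,1)
Step 2: ant0:(0,3)->E->(0,4) | ant1:(3,1)->N->(2,1)
  grid max=2 at (3,1)
Step 3: ant0:(0,4)->S->(1,4) | ant1:(2,1)->S->(3,1)
  grid max=3 at (3,1)
Final grid:
  0 0 0 0 0
  0 0 0 0 1
  0 0 0 0 0
  0 3 0 0 0
Max pheromone 3 at (3,1)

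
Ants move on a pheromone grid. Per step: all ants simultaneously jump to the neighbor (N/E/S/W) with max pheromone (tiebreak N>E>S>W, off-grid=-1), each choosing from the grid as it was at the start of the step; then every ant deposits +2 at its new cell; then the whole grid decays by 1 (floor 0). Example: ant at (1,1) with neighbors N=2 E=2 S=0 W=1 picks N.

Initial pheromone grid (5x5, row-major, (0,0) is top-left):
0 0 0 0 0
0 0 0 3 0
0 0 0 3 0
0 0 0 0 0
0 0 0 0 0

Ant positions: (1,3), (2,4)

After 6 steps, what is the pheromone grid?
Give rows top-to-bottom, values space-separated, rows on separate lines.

After step 1: ants at (2,3),(2,3)
  0 0 0 0 0
  0 0 0 2 0
  0 0 0 6 0
  0 0 0 0 0
  0 0 0 0 0
After step 2: ants at (1,3),(1,3)
  0 0 0 0 0
  0 0 0 5 0
  0 0 0 5 0
  0 0 0 0 0
  0 0 0 0 0
After step 3: ants at (2,3),(2,3)
  0 0 0 0 0
  0 0 0 4 0
  0 0 0 8 0
  0 0 0 0 0
  0 0 0 0 0
After step 4: ants at (1,3),(1,3)
  0 0 0 0 0
  0 0 0 7 0
  0 0 0 7 0
  0 0 0 0 0
  0 0 0 0 0
After step 5: ants at (2,3),(2,3)
  0 0 0 0 0
  0 0 0 6 0
  0 0 0 10 0
  0 0 0 0 0
  0 0 0 0 0
After step 6: ants at (1,3),(1,3)
  0 0 0 0 0
  0 0 0 9 0
  0 0 0 9 0
  0 0 0 0 0
  0 0 0 0 0

0 0 0 0 0
0 0 0 9 0
0 0 0 9 0
0 0 0 0 0
0 0 0 0 0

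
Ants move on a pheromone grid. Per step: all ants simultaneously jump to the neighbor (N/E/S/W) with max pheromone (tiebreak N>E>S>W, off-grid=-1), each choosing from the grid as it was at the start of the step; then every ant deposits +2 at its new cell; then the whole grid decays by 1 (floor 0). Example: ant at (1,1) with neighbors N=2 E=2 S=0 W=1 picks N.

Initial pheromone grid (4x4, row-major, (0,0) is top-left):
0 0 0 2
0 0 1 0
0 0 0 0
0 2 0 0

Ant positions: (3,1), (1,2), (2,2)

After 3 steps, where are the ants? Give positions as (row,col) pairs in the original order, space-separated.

Step 1: ant0:(3,1)->N->(2,1) | ant1:(1,2)->N->(0,2) | ant2:(2,2)->N->(1,2)
  grid max=2 at (1,2)
Step 2: ant0:(2,1)->S->(3,1) | ant1:(0,2)->S->(1,2) | ant2:(1,2)->N->(0,2)
  grid max=3 at (1,2)
Step 3: ant0:(3,1)->N->(2,1) | ant1:(1,2)->N->(0,2) | ant2:(0,2)->S->(1,2)
  grid max=4 at (1,2)

(2,1) (0,2) (1,2)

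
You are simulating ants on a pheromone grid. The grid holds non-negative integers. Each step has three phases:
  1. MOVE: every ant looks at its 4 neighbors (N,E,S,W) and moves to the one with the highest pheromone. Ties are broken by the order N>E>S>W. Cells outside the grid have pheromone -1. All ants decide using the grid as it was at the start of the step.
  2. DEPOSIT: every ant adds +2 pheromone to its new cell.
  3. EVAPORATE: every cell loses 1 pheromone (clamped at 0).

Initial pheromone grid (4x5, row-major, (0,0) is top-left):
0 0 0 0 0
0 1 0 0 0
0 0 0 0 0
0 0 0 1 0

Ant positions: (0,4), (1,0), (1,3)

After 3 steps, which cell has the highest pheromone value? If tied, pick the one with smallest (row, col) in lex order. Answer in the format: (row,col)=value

Step 1: ant0:(0,4)->S->(1,4) | ant1:(1,0)->E->(1,1) | ant2:(1,3)->N->(0,3)
  grid max=2 at (1,1)
Step 2: ant0:(1,4)->N->(0,4) | ant1:(1,1)->N->(0,1) | ant2:(0,3)->E->(0,4)
  grid max=3 at (0,4)
Step 3: ant0:(0,4)->S->(1,4) | ant1:(0,1)->S->(1,1) | ant2:(0,4)->S->(1,4)
  grid max=3 at (1,4)
Final grid:
  0 0 0 0 2
  0 2 0 0 3
  0 0 0 0 0
  0 0 0 0 0
Max pheromone 3 at (1,4)

Answer: (1,4)=3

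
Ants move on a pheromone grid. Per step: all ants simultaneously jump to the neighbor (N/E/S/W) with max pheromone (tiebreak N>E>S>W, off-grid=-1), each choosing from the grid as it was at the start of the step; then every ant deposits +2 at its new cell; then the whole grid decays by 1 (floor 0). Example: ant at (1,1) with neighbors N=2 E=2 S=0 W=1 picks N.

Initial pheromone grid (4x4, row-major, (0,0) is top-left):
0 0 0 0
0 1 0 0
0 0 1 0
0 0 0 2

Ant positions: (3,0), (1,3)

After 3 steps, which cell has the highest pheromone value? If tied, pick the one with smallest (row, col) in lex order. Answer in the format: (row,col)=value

Step 1: ant0:(3,0)->N->(2,0) | ant1:(1,3)->N->(0,3)
  grid max=1 at (0,3)
Step 2: ant0:(2,0)->N->(1,0) | ant1:(0,3)->S->(1,3)
  grid max=1 at (1,0)
Step 3: ant0:(1,0)->N->(0,0) | ant1:(1,3)->N->(0,3)
  grid max=1 at (0,0)
Final grid:
  1 0 0 1
  0 0 0 0
  0 0 0 0
  0 0 0 0
Max pheromone 1 at (0,0)

Answer: (0,0)=1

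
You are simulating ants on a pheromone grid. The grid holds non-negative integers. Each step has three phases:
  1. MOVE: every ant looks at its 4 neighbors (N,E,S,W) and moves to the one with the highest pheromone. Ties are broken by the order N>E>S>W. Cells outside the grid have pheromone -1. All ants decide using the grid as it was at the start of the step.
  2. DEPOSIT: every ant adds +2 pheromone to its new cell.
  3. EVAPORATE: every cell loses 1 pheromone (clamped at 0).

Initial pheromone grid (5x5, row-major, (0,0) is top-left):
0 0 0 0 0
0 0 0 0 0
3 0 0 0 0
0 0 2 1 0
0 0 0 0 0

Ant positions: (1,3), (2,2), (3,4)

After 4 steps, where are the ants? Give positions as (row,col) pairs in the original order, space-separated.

Step 1: ant0:(1,3)->N->(0,3) | ant1:(2,2)->S->(3,2) | ant2:(3,4)->W->(3,3)
  grid max=3 at (3,2)
Step 2: ant0:(0,3)->E->(0,4) | ant1:(3,2)->E->(3,3) | ant2:(3,3)->W->(3,2)
  grid max=4 at (3,2)
Step 3: ant0:(0,4)->S->(1,4) | ant1:(3,3)->W->(3,2) | ant2:(3,2)->E->(3,3)
  grid max=5 at (3,2)
Step 4: ant0:(1,4)->N->(0,4) | ant1:(3,2)->E->(3,3) | ant2:(3,3)->W->(3,2)
  grid max=6 at (3,2)

(0,4) (3,3) (3,2)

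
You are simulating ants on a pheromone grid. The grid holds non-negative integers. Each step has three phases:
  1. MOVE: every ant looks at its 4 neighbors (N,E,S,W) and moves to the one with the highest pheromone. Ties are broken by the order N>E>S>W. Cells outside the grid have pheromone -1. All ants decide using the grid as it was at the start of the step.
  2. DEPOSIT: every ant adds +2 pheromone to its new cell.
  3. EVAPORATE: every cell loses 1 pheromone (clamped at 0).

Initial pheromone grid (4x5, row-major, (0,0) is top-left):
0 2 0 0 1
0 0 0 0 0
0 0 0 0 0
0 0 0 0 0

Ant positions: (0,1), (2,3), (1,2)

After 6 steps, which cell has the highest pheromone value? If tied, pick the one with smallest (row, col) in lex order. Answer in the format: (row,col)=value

Step 1: ant0:(0,1)->E->(0,2) | ant1:(2,3)->N->(1,3) | ant2:(1,2)->N->(0,2)
  grid max=3 at (0,2)
Step 2: ant0:(0,2)->W->(0,1) | ant1:(1,3)->N->(0,3) | ant2:(0,2)->W->(0,1)
  grid max=4 at (0,1)
Step 3: ant0:(0,1)->E->(0,2) | ant1:(0,3)->W->(0,2) | ant2:(0,1)->E->(0,2)
  grid max=7 at (0,2)
Step 4: ant0:(0,2)->W->(0,1) | ant1:(0,2)->W->(0,1) | ant2:(0,2)->W->(0,1)
  grid max=8 at (0,1)
Step 5: ant0:(0,1)->E->(0,2) | ant1:(0,1)->E->(0,2) | ant2:(0,1)->E->(0,2)
  grid max=11 at (0,2)
Step 6: ant0:(0,2)->W->(0,1) | ant1:(0,2)->W->(0,1) | ant2:(0,2)->W->(0,1)
  grid max=12 at (0,1)
Final grid:
  0 12 10 0 0
  0 0 0 0 0
  0 0 0 0 0
  0 0 0 0 0
Max pheromone 12 at (0,1)

Answer: (0,1)=12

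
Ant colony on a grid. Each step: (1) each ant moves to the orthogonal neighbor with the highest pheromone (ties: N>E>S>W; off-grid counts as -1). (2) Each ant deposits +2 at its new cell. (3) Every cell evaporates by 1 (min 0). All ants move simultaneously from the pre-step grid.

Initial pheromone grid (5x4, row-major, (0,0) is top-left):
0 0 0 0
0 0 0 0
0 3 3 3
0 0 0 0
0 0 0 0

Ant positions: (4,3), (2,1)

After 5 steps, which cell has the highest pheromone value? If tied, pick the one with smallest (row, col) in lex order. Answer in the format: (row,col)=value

Step 1: ant0:(4,3)->N->(3,3) | ant1:(2,1)->E->(2,2)
  grid max=4 at (2,2)
Step 2: ant0:(3,3)->N->(2,3) | ant1:(2,2)->E->(2,3)
  grid max=5 at (2,3)
Step 3: ant0:(2,3)->W->(2,2) | ant1:(2,3)->W->(2,2)
  grid max=6 at (2,2)
Step 4: ant0:(2,2)->E->(2,3) | ant1:(2,2)->E->(2,3)
  grid max=7 at (2,3)
Step 5: ant0:(2,3)->W->(2,2) | ant1:(2,3)->W->(2,2)
  grid max=8 at (2,2)
Final grid:
  0 0 0 0
  0 0 0 0
  0 0 8 6
  0 0 0 0
  0 0 0 0
Max pheromone 8 at (2,2)

Answer: (2,2)=8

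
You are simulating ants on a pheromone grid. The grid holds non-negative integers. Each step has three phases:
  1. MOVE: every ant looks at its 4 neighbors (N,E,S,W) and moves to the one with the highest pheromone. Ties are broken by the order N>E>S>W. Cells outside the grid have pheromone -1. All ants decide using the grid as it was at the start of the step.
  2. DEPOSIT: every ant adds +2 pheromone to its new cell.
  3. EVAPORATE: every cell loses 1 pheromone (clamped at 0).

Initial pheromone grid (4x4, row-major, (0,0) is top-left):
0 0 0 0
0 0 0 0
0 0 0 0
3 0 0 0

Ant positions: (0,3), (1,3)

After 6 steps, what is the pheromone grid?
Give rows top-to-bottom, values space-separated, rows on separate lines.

After step 1: ants at (1,3),(0,3)
  0 0 0 1
  0 0 0 1
  0 0 0 0
  2 0 0 0
After step 2: ants at (0,3),(1,3)
  0 0 0 2
  0 0 0 2
  0 0 0 0
  1 0 0 0
After step 3: ants at (1,3),(0,3)
  0 0 0 3
  0 0 0 3
  0 0 0 0
  0 0 0 0
After step 4: ants at (0,3),(1,3)
  0 0 0 4
  0 0 0 4
  0 0 0 0
  0 0 0 0
After step 5: ants at (1,3),(0,3)
  0 0 0 5
  0 0 0 5
  0 0 0 0
  0 0 0 0
After step 6: ants at (0,3),(1,3)
  0 0 0 6
  0 0 0 6
  0 0 0 0
  0 0 0 0

0 0 0 6
0 0 0 6
0 0 0 0
0 0 0 0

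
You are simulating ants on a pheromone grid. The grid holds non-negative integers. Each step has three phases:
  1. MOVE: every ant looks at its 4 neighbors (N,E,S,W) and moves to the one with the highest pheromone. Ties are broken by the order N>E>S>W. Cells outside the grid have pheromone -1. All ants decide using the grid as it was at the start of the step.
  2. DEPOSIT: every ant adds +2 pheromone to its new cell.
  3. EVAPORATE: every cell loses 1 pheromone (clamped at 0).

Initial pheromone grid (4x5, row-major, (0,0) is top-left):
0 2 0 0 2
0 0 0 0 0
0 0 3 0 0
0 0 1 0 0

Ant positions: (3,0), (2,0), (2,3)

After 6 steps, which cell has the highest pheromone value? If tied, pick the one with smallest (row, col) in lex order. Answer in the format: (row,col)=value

Step 1: ant0:(3,0)->N->(2,0) | ant1:(2,0)->N->(1,0) | ant2:(2,3)->W->(2,2)
  grid max=4 at (2,2)
Step 2: ant0:(2,0)->N->(1,0) | ant1:(1,0)->S->(2,0) | ant2:(2,2)->N->(1,2)
  grid max=3 at (2,2)
Step 3: ant0:(1,0)->S->(2,0) | ant1:(2,0)->N->(1,0) | ant2:(1,2)->S->(2,2)
  grid max=4 at (2,2)
Step 4: ant0:(2,0)->N->(1,0) | ant1:(1,0)->S->(2,0) | ant2:(2,2)->N->(1,2)
  grid max=4 at (1,0)
Step 5: ant0:(1,0)->S->(2,0) | ant1:(2,0)->N->(1,0) | ant2:(1,2)->S->(2,2)
  grid max=5 at (1,0)
Step 6: ant0:(2,0)->N->(1,0) | ant1:(1,0)->S->(2,0) | ant2:(2,2)->N->(1,2)
  grid max=6 at (1,0)
Final grid:
  0 0 0 0 0
  6 0 1 0 0
  6 0 3 0 0
  0 0 0 0 0
Max pheromone 6 at (1,0)

Answer: (1,0)=6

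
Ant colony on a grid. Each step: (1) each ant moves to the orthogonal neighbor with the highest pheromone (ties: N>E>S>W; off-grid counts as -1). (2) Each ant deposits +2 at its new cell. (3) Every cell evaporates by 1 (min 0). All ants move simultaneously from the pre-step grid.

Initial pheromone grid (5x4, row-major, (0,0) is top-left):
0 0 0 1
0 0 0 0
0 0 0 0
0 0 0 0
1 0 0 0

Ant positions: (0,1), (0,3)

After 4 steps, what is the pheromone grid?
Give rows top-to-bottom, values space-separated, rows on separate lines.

After step 1: ants at (0,2),(1,3)
  0 0 1 0
  0 0 0 1
  0 0 0 0
  0 0 0 0
  0 0 0 0
After step 2: ants at (0,3),(0,3)
  0 0 0 3
  0 0 0 0
  0 0 0 0
  0 0 0 0
  0 0 0 0
After step 3: ants at (1,3),(1,3)
  0 0 0 2
  0 0 0 3
  0 0 0 0
  0 0 0 0
  0 0 0 0
After step 4: ants at (0,3),(0,3)
  0 0 0 5
  0 0 0 2
  0 0 0 0
  0 0 0 0
  0 0 0 0

0 0 0 5
0 0 0 2
0 0 0 0
0 0 0 0
0 0 0 0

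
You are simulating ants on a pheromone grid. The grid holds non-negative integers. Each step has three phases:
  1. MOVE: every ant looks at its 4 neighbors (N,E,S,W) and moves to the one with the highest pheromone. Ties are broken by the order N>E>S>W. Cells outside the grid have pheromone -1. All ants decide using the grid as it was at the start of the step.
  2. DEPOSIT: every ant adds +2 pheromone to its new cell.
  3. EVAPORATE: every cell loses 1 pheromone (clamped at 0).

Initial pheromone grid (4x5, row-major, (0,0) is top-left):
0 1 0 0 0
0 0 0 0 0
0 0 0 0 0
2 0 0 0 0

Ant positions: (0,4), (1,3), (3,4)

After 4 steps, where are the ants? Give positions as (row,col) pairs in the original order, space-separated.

Step 1: ant0:(0,4)->S->(1,4) | ant1:(1,3)->N->(0,3) | ant2:(3,4)->N->(2,4)
  grid max=1 at (0,3)
Step 2: ant0:(1,4)->S->(2,4) | ant1:(0,3)->E->(0,4) | ant2:(2,4)->N->(1,4)
  grid max=2 at (1,4)
Step 3: ant0:(2,4)->N->(1,4) | ant1:(0,4)->S->(1,4) | ant2:(1,4)->S->(2,4)
  grid max=5 at (1,4)
Step 4: ant0:(1,4)->S->(2,4) | ant1:(1,4)->S->(2,4) | ant2:(2,4)->N->(1,4)
  grid max=6 at (1,4)

(2,4) (2,4) (1,4)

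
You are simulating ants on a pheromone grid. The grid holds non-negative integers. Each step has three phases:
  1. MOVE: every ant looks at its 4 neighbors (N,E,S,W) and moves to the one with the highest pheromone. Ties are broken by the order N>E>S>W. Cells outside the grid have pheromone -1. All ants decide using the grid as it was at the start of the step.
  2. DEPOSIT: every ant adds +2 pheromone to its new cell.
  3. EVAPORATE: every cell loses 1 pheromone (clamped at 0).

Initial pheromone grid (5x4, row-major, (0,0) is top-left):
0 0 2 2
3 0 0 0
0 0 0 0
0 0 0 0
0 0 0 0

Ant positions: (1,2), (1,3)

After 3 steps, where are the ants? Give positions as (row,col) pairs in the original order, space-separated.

Step 1: ant0:(1,2)->N->(0,2) | ant1:(1,3)->N->(0,3)
  grid max=3 at (0,2)
Step 2: ant0:(0,2)->E->(0,3) | ant1:(0,3)->W->(0,2)
  grid max=4 at (0,2)
Step 3: ant0:(0,3)->W->(0,2) | ant1:(0,2)->E->(0,3)
  grid max=5 at (0,2)

(0,2) (0,3)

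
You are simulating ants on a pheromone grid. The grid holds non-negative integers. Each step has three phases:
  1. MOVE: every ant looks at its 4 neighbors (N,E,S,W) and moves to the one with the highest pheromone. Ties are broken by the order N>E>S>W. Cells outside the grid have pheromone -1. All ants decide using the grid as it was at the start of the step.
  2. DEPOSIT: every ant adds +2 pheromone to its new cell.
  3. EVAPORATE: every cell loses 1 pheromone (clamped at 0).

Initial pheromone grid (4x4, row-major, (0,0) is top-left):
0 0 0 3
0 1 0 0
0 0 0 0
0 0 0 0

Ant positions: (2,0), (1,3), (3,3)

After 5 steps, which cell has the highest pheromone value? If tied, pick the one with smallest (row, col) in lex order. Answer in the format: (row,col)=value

Answer: (0,3)=10

Derivation:
Step 1: ant0:(2,0)->N->(1,0) | ant1:(1,3)->N->(0,3) | ant2:(3,3)->N->(2,3)
  grid max=4 at (0,3)
Step 2: ant0:(1,0)->N->(0,0) | ant1:(0,3)->S->(1,3) | ant2:(2,3)->N->(1,3)
  grid max=3 at (0,3)
Step 3: ant0:(0,0)->E->(0,1) | ant1:(1,3)->N->(0,3) | ant2:(1,3)->N->(0,3)
  grid max=6 at (0,3)
Step 4: ant0:(0,1)->E->(0,2) | ant1:(0,3)->S->(1,3) | ant2:(0,3)->S->(1,3)
  grid max=5 at (0,3)
Step 5: ant0:(0,2)->E->(0,3) | ant1:(1,3)->N->(0,3) | ant2:(1,3)->N->(0,3)
  grid max=10 at (0,3)
Final grid:
  0 0 0 10
  0 0 0 4
  0 0 0 0
  0 0 0 0
Max pheromone 10 at (0,3)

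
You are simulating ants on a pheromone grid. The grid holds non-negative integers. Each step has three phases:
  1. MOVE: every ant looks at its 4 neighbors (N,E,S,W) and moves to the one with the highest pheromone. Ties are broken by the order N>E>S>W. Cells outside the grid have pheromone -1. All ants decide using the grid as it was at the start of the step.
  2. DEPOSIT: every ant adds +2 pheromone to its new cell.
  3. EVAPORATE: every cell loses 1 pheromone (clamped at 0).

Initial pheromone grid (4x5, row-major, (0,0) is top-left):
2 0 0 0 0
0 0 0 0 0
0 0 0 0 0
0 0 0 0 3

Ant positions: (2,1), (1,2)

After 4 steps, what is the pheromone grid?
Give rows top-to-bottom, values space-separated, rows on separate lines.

After step 1: ants at (1,1),(0,2)
  1 0 1 0 0
  0 1 0 0 0
  0 0 0 0 0
  0 0 0 0 2
After step 2: ants at (0,1),(0,3)
  0 1 0 1 0
  0 0 0 0 0
  0 0 0 0 0
  0 0 0 0 1
After step 3: ants at (0,2),(0,4)
  0 0 1 0 1
  0 0 0 0 0
  0 0 0 0 0
  0 0 0 0 0
After step 4: ants at (0,3),(1,4)
  0 0 0 1 0
  0 0 0 0 1
  0 0 0 0 0
  0 0 0 0 0

0 0 0 1 0
0 0 0 0 1
0 0 0 0 0
0 0 0 0 0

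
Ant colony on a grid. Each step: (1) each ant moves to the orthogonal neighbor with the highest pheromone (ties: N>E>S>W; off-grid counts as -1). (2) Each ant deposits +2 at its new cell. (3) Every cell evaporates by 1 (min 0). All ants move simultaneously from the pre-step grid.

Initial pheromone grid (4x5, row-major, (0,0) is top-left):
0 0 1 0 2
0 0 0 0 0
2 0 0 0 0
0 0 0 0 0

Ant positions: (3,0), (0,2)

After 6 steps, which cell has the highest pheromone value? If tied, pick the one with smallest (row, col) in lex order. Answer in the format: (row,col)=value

Answer: (0,4)=2

Derivation:
Step 1: ant0:(3,0)->N->(2,0) | ant1:(0,2)->E->(0,3)
  grid max=3 at (2,0)
Step 2: ant0:(2,0)->N->(1,0) | ant1:(0,3)->E->(0,4)
  grid max=2 at (0,4)
Step 3: ant0:(1,0)->S->(2,0) | ant1:(0,4)->S->(1,4)
  grid max=3 at (2,0)
Step 4: ant0:(2,0)->N->(1,0) | ant1:(1,4)->N->(0,4)
  grid max=2 at (0,4)
Step 5: ant0:(1,0)->S->(2,0) | ant1:(0,4)->S->(1,4)
  grid max=3 at (2,0)
Step 6: ant0:(2,0)->N->(1,0) | ant1:(1,4)->N->(0,4)
  grid max=2 at (0,4)
Final grid:
  0 0 0 0 2
  1 0 0 0 0
  2 0 0 0 0
  0 0 0 0 0
Max pheromone 2 at (0,4)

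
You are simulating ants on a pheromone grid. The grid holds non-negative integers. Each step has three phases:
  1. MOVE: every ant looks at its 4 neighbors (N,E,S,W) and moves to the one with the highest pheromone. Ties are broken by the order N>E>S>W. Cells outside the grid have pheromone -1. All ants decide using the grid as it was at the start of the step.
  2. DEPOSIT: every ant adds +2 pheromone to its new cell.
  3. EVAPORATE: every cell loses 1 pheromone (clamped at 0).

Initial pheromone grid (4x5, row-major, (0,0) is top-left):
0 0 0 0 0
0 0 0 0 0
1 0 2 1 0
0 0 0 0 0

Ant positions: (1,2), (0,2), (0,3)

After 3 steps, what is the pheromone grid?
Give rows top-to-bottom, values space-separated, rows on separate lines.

After step 1: ants at (2,2),(0,3),(0,4)
  0 0 0 1 1
  0 0 0 0 0
  0 0 3 0 0
  0 0 0 0 0
After step 2: ants at (1,2),(0,4),(0,3)
  0 0 0 2 2
  0 0 1 0 0
  0 0 2 0 0
  0 0 0 0 0
After step 3: ants at (2,2),(0,3),(0,4)
  0 0 0 3 3
  0 0 0 0 0
  0 0 3 0 0
  0 0 0 0 0

0 0 0 3 3
0 0 0 0 0
0 0 3 0 0
0 0 0 0 0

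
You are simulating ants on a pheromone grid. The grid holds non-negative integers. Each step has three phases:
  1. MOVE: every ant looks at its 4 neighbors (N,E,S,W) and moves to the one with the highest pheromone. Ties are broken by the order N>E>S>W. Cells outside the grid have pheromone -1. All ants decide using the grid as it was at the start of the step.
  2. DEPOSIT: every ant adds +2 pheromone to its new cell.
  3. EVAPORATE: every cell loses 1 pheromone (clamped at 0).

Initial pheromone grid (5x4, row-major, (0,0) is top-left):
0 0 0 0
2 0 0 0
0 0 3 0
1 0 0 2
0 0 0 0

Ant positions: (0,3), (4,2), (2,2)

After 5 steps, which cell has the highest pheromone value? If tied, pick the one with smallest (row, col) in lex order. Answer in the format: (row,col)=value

Step 1: ant0:(0,3)->S->(1,3) | ant1:(4,2)->N->(3,2) | ant2:(2,2)->N->(1,2)
  grid max=2 at (2,2)
Step 2: ant0:(1,3)->W->(1,2) | ant1:(3,2)->N->(2,2) | ant2:(1,2)->S->(2,2)
  grid max=5 at (2,2)
Step 3: ant0:(1,2)->S->(2,2) | ant1:(2,2)->N->(1,2) | ant2:(2,2)->N->(1,2)
  grid max=6 at (2,2)
Step 4: ant0:(2,2)->N->(1,2) | ant1:(1,2)->S->(2,2) | ant2:(1,2)->S->(2,2)
  grid max=9 at (2,2)
Step 5: ant0:(1,2)->S->(2,2) | ant1:(2,2)->N->(1,2) | ant2:(2,2)->N->(1,2)
  grid max=10 at (2,2)
Final grid:
  0 0 0 0
  0 0 9 0
  0 0 10 0
  0 0 0 0
  0 0 0 0
Max pheromone 10 at (2,2)

Answer: (2,2)=10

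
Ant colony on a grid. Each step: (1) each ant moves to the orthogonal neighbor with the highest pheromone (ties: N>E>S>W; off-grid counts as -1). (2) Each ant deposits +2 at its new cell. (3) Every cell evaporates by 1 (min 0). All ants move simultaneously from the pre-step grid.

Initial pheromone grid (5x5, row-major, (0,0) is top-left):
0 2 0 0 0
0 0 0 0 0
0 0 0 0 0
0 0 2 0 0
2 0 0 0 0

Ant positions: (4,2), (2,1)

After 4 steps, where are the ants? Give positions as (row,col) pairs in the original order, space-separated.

Step 1: ant0:(4,2)->N->(3,2) | ant1:(2,1)->N->(1,1)
  grid max=3 at (3,2)
Step 2: ant0:(3,2)->N->(2,2) | ant1:(1,1)->N->(0,1)
  grid max=2 at (0,1)
Step 3: ant0:(2,2)->S->(3,2) | ant1:(0,1)->E->(0,2)
  grid max=3 at (3,2)
Step 4: ant0:(3,2)->N->(2,2) | ant1:(0,2)->W->(0,1)
  grid max=2 at (0,1)

(2,2) (0,1)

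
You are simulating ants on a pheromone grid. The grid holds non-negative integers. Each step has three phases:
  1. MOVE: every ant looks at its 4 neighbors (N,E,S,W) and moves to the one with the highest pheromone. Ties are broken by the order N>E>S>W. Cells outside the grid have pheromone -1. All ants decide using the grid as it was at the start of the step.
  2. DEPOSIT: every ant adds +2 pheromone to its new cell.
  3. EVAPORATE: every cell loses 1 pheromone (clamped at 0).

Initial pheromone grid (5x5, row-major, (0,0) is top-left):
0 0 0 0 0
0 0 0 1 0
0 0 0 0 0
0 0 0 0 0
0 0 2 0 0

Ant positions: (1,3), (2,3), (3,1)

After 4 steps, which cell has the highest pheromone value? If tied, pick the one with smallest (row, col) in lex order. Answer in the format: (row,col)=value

Answer: (1,3)=5

Derivation:
Step 1: ant0:(1,3)->N->(0,3) | ant1:(2,3)->N->(1,3) | ant2:(3,1)->N->(2,1)
  grid max=2 at (1,3)
Step 2: ant0:(0,3)->S->(1,3) | ant1:(1,3)->N->(0,3) | ant2:(2,1)->N->(1,1)
  grid max=3 at (1,3)
Step 3: ant0:(1,3)->N->(0,3) | ant1:(0,3)->S->(1,3) | ant2:(1,1)->N->(0,1)
  grid max=4 at (1,3)
Step 4: ant0:(0,3)->S->(1,3) | ant1:(1,3)->N->(0,3) | ant2:(0,1)->E->(0,2)
  grid max=5 at (1,3)
Final grid:
  0 0 1 4 0
  0 0 0 5 0
  0 0 0 0 0
  0 0 0 0 0
  0 0 0 0 0
Max pheromone 5 at (1,3)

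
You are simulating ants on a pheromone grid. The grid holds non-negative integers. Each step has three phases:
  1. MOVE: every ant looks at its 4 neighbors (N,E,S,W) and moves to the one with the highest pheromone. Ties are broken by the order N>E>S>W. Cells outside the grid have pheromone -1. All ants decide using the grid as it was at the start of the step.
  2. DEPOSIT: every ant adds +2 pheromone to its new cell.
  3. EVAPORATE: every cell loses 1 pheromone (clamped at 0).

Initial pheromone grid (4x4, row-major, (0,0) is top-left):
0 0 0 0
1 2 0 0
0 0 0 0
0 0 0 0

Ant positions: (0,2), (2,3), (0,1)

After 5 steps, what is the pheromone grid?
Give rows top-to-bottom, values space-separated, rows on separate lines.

After step 1: ants at (0,3),(1,3),(1,1)
  0 0 0 1
  0 3 0 1
  0 0 0 0
  0 0 0 0
After step 2: ants at (1,3),(0,3),(0,1)
  0 1 0 2
  0 2 0 2
  0 0 0 0
  0 0 0 0
After step 3: ants at (0,3),(1,3),(1,1)
  0 0 0 3
  0 3 0 3
  0 0 0 0
  0 0 0 0
After step 4: ants at (1,3),(0,3),(0,1)
  0 1 0 4
  0 2 0 4
  0 0 0 0
  0 0 0 0
After step 5: ants at (0,3),(1,3),(1,1)
  0 0 0 5
  0 3 0 5
  0 0 0 0
  0 0 0 0

0 0 0 5
0 3 0 5
0 0 0 0
0 0 0 0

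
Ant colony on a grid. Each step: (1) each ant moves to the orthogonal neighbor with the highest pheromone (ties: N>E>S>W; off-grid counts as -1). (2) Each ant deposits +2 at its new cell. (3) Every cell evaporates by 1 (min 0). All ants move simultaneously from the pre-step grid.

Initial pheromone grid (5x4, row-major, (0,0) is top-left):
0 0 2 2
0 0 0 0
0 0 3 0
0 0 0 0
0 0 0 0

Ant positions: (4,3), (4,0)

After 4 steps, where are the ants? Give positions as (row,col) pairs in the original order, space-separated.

Step 1: ant0:(4,3)->N->(3,3) | ant1:(4,0)->N->(3,0)
  grid max=2 at (2,2)
Step 2: ant0:(3,3)->N->(2,3) | ant1:(3,0)->N->(2,0)
  grid max=1 at (2,0)
Step 3: ant0:(2,3)->W->(2,2) | ant1:(2,0)->N->(1,0)
  grid max=2 at (2,2)
Step 4: ant0:(2,2)->N->(1,2) | ant1:(1,0)->N->(0,0)
  grid max=1 at (0,0)

(1,2) (0,0)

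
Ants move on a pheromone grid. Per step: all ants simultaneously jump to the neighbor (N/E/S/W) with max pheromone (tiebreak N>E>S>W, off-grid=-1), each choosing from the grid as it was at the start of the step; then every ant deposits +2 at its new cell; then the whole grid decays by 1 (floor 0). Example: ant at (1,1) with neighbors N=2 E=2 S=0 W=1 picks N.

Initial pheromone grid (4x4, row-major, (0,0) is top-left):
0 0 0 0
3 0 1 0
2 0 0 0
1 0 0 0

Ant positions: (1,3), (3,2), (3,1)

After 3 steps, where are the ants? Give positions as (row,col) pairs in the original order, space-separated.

Step 1: ant0:(1,3)->W->(1,2) | ant1:(3,2)->N->(2,2) | ant2:(3,1)->W->(3,0)
  grid max=2 at (1,0)
Step 2: ant0:(1,2)->S->(2,2) | ant1:(2,2)->N->(1,2) | ant2:(3,0)->N->(2,0)
  grid max=3 at (1,2)
Step 3: ant0:(2,2)->N->(1,2) | ant1:(1,2)->S->(2,2) | ant2:(2,0)->N->(1,0)
  grid max=4 at (1,2)

(1,2) (2,2) (1,0)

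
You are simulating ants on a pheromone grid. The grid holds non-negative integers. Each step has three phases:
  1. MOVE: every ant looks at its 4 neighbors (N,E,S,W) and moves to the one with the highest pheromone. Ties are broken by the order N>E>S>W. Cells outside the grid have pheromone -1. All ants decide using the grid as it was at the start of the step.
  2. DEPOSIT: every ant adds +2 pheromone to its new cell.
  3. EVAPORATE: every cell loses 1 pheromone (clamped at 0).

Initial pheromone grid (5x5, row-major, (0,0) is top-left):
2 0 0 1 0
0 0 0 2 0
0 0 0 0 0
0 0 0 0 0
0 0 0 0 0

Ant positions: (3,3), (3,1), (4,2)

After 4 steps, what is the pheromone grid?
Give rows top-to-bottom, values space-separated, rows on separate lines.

After step 1: ants at (2,3),(2,1),(3,2)
  1 0 0 0 0
  0 0 0 1 0
  0 1 0 1 0
  0 0 1 0 0
  0 0 0 0 0
After step 2: ants at (1,3),(1,1),(2,2)
  0 0 0 0 0
  0 1 0 2 0
  0 0 1 0 0
  0 0 0 0 0
  0 0 0 0 0
After step 3: ants at (0,3),(0,1),(1,2)
  0 1 0 1 0
  0 0 1 1 0
  0 0 0 0 0
  0 0 0 0 0
  0 0 0 0 0
After step 4: ants at (1,3),(0,2),(1,3)
  0 0 1 0 0
  0 0 0 4 0
  0 0 0 0 0
  0 0 0 0 0
  0 0 0 0 0

0 0 1 0 0
0 0 0 4 0
0 0 0 0 0
0 0 0 0 0
0 0 0 0 0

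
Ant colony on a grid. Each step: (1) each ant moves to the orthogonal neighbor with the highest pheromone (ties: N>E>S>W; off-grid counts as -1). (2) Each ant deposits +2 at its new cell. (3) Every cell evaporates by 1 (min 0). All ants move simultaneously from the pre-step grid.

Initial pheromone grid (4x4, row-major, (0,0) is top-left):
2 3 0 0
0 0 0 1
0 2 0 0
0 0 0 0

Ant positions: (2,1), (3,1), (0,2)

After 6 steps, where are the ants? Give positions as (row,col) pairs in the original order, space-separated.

Step 1: ant0:(2,1)->N->(1,1) | ant1:(3,1)->N->(2,1) | ant2:(0,2)->W->(0,1)
  grid max=4 at (0,1)
Step 2: ant0:(1,1)->N->(0,1) | ant1:(2,1)->N->(1,1) | ant2:(0,1)->S->(1,1)
  grid max=5 at (0,1)
Step 3: ant0:(0,1)->S->(1,1) | ant1:(1,1)->N->(0,1) | ant2:(1,1)->N->(0,1)
  grid max=8 at (0,1)
Step 4: ant0:(1,1)->N->(0,1) | ant1:(0,1)->S->(1,1) | ant2:(0,1)->S->(1,1)
  grid max=9 at (0,1)
Step 5: ant0:(0,1)->S->(1,1) | ant1:(1,1)->N->(0,1) | ant2:(1,1)->N->(0,1)
  grid max=12 at (0,1)
Step 6: ant0:(1,1)->N->(0,1) | ant1:(0,1)->S->(1,1) | ant2:(0,1)->S->(1,1)
  grid max=13 at (0,1)

(0,1) (1,1) (1,1)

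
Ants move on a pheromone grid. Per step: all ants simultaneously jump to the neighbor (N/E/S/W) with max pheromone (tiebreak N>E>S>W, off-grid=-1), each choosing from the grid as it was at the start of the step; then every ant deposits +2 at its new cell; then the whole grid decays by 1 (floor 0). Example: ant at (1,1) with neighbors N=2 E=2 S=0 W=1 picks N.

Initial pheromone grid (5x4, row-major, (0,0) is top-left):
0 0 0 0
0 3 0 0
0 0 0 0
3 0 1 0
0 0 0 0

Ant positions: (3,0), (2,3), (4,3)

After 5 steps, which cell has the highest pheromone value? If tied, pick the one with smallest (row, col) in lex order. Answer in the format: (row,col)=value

Answer: (1,3)=5

Derivation:
Step 1: ant0:(3,0)->N->(2,0) | ant1:(2,3)->N->(1,3) | ant2:(4,3)->N->(3,3)
  grid max=2 at (1,1)
Step 2: ant0:(2,0)->S->(3,0) | ant1:(1,3)->N->(0,3) | ant2:(3,3)->N->(2,3)
  grid max=3 at (3,0)
Step 3: ant0:(3,0)->N->(2,0) | ant1:(0,3)->S->(1,3) | ant2:(2,3)->N->(1,3)
  grid max=3 at (1,3)
Step 4: ant0:(2,0)->S->(3,0) | ant1:(1,3)->N->(0,3) | ant2:(1,3)->N->(0,3)
  grid max=3 at (0,3)
Step 5: ant0:(3,0)->N->(2,0) | ant1:(0,3)->S->(1,3) | ant2:(0,3)->S->(1,3)
  grid max=5 at (1,3)
Final grid:
  0 0 0 2
  0 0 0 5
  1 0 0 0
  2 0 0 0
  0 0 0 0
Max pheromone 5 at (1,3)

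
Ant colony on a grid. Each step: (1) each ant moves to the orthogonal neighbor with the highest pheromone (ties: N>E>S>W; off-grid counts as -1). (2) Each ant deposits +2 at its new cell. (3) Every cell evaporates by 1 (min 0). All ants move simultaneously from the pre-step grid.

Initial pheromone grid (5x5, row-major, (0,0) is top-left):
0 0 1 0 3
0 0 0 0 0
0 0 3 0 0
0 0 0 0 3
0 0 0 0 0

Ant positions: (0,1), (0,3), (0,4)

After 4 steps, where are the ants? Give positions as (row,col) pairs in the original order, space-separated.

Step 1: ant0:(0,1)->E->(0,2) | ant1:(0,3)->E->(0,4) | ant2:(0,4)->S->(1,4)
  grid max=4 at (0,4)
Step 2: ant0:(0,2)->E->(0,3) | ant1:(0,4)->S->(1,4) | ant2:(1,4)->N->(0,4)
  grid max=5 at (0,4)
Step 3: ant0:(0,3)->E->(0,4) | ant1:(1,4)->N->(0,4) | ant2:(0,4)->S->(1,4)
  grid max=8 at (0,4)
Step 4: ant0:(0,4)->S->(1,4) | ant1:(0,4)->S->(1,4) | ant2:(1,4)->N->(0,4)
  grid max=9 at (0,4)

(1,4) (1,4) (0,4)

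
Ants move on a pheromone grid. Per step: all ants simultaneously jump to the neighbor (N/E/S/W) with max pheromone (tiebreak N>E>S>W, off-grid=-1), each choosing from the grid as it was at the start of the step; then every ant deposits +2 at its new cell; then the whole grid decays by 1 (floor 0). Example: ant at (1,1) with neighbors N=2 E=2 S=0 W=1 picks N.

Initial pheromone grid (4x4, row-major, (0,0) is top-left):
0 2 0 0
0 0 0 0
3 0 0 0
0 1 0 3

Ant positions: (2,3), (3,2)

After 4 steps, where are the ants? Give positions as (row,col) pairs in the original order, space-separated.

Step 1: ant0:(2,3)->S->(3,3) | ant1:(3,2)->E->(3,3)
  grid max=6 at (3,3)
Step 2: ant0:(3,3)->N->(2,3) | ant1:(3,3)->N->(2,3)
  grid max=5 at (3,3)
Step 3: ant0:(2,3)->S->(3,3) | ant1:(2,3)->S->(3,3)
  grid max=8 at (3,3)
Step 4: ant0:(3,3)->N->(2,3) | ant1:(3,3)->N->(2,3)
  grid max=7 at (3,3)

(2,3) (2,3)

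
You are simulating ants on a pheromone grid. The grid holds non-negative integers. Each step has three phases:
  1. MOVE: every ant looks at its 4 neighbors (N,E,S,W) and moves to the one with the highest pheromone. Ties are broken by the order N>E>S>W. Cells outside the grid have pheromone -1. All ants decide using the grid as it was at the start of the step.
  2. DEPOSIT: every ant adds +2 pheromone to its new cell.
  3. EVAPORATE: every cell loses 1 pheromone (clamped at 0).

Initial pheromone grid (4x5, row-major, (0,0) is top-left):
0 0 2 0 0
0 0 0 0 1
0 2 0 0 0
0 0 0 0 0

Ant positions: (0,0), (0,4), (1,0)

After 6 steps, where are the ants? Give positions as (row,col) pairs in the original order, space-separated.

Step 1: ant0:(0,0)->E->(0,1) | ant1:(0,4)->S->(1,4) | ant2:(1,0)->N->(0,0)
  grid max=2 at (1,4)
Step 2: ant0:(0,1)->E->(0,2) | ant1:(1,4)->N->(0,4) | ant2:(0,0)->E->(0,1)
  grid max=2 at (0,1)
Step 3: ant0:(0,2)->W->(0,1) | ant1:(0,4)->S->(1,4) | ant2:(0,1)->E->(0,2)
  grid max=3 at (0,1)
Step 4: ant0:(0,1)->E->(0,2) | ant1:(1,4)->N->(0,4) | ant2:(0,2)->W->(0,1)
  grid max=4 at (0,1)
Step 5: ant0:(0,2)->W->(0,1) | ant1:(0,4)->S->(1,4) | ant2:(0,1)->E->(0,2)
  grid max=5 at (0,1)
Step 6: ant0:(0,1)->E->(0,2) | ant1:(1,4)->N->(0,4) | ant2:(0,2)->W->(0,1)
  grid max=6 at (0,1)

(0,2) (0,4) (0,1)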